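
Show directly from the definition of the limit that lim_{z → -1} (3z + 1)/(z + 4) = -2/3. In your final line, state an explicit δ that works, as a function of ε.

δ = min(3/2, (9/22)ε)

Let ε > 0 be given. We want δ > 0 with 0 < |z + 1| < δ ⇒ |(3z + 1)/(z + 4) + 2/3| < ε.
Combining over a common denominator, (3z + 1)/(z + 4) + 2/3 = [(3z + 1)·3 − (-2)·(z + 4)] / [3·(z + 4)] = 11(z + 1) / (3(z + 4)).
So |(3z + 1)/(z + 4) + 2/3| = 11|z + 1| / (3·|z + 4|).
Require δ ≤ 3/2, so |z + 4| ≥ |3| − |z + 1| > 3 − 3/2 = 3/2.
Hence |(3z + 1)/(z + 4) + 2/3| < 11|z + 1|/(3·(3/2)) = (22/9)|z + 1|, which is < ε once |z + 1| < (9/22)ε.
Take δ = min(3/2, (9/22)ε). Then 0 < |z + 1| < δ forces both bounds, so |(3z + 1)/(z + 4) + 2/3| < ε.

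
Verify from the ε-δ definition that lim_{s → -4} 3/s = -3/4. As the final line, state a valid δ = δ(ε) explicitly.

δ = min(2, (8/3)ε)

Suppose ε > 0. We seek δ > 0 such that 0 < |s + 4| < δ implies |3/s + 3/4| < ε.
|3/s + 3/4| = 3·|-4 − s|/(4·|s|) = 3|s + 4|/(4|s|).
Require δ ≤ 2 so that |s| > 4 − 2 = 2, hence 4|s| > 8.
Then |3/s + 3/4| < 3|s + 4|/8, which is < ε when |s + 4| < (8/3)ε.
Take δ = min(2, (8/3)ε). Then 0 < |s + 4| < δ gives both |s + 4| < 2 and |s + 4| < (8/3)ε, so |3/s + 3/4| < ε.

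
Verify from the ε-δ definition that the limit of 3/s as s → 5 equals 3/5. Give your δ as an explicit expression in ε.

δ = min(5/2, (25/6)ε)

Let ε > 0 be given. We seek δ > 0 such that 0 < |s − 5| < δ implies |3/s − (3/5)| < ε.
|3/s − (3/5)| = 3·|5 − s|/(5·|s|) = 3|s − 5|/(5|s|).
Require δ ≤ 5/2 so that |s| > 5 − 5/2 = 5/2, hence 5|s| > 25/2.
Then |3/s − (3/5)| < 3|s − 5|/(25/2), which is < ε when |s − 5| < (25/6)ε.
Take δ = min(5/2, (25/6)ε). Then 0 < |s − 5| < δ gives both |s − 5| < 5/2 and |s − 5| < (25/6)ε, so |3/s − (3/5)| < ε.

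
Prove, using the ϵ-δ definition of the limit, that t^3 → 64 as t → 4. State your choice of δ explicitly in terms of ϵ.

Let ϵ > 0. We seek δ > 0 with 0 < |t − 4| < δ ⇒ |t^3 − 64| < ϵ.
Factor: t^3 − 64 = (t − 4)(t^2 + 4t + 16), so |t^3 − 64| = |t − 4|·|t^2 + 4t + 16|.
Impose δ ≤ 1 so that |t| < 5; then |t^2 + 4t + 16| ≤ 61.
Hence |t^3 − 64| ≤ 61|t − 4|, which is < ϵ once |t − 4| < ϵ/61.
Take δ = min(1, ϵ/61). If 0 < |t − 4| < δ then both bounds hold and |t^3 − 64| ≤ 61|t − 4| < 61·(ϵ/61) = ϵ.

δ = min(1, ϵ/61)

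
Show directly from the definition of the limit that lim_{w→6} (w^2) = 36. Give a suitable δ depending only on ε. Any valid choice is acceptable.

δ = min(1, ε/13)

Fix ε > 0. We seek δ > 0 with 0 < |w − 6| < δ ⇒ |w^2 − 36| < ε.
Factor: w^2 − 36 = (w − 6)(w + 6), so |w^2 − 36| = |w − 6|·|w + 6|.
Restrict δ ≤ 1. Then |w − 6| < 1 gives |w| < 7, so by the triangle inequality |w + 6| ≤ 7 + 6 = 13.
Hence |w^2 − 36| ≤ 13|w − 6|, which is < ε once |w − 6| < ε/13.
Take δ = min(1, ε/13). If 0 < |w − 6| < δ then both bounds hold and |w^2 − 36| ≤ 13|w − 6| < 13·(ε/13) = ε.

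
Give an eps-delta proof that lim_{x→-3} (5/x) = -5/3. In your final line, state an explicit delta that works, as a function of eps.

delta = min(3/2, (9/10)eps)

Let eps > 0 be given. We seek delta > 0 such that 0 < |x + 3| < delta implies |5/x + 5/3| < eps.
|5/x + 5/3| = 5·|-3 − x|/(3·|x|) = 5|x + 3|/(3|x|).
Restrict delta ≤ 3/2. Then |x + 3| < 3/2 gives |x| > 3/2, so 3|x| > 9/2.
Then |5/x + 5/3| < 5|x + 3|/(9/2), which is < eps when |x + 3| < (9/10)eps.
Take delta = min(3/2, (9/10)eps). Then 0 < |x + 3| < delta gives both |x + 3| < 3/2 and |x + 3| < (9/10)eps, so |5/x + 5/3| < eps.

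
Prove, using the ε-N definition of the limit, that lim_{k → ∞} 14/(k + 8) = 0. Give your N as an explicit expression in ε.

Suppose ε > 0. For k ≥ 1, |14/(k + 8) − 0| = 14/(k + 8) ≤ 14/k.
We need 14/k < ε, i.e. k > 14/ε.
Take N = 14/ε. If k > N then |14/(k + 8)| ≤ 14/k < ε.

N = 14/ε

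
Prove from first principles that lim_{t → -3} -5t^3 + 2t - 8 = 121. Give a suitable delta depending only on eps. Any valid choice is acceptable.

delta = min(1, eps/183)

Let eps > 0. We want delta > 0 such that 0 < |t + 3| < delta implies |(-5t^3 + 2t - 8) − 121| < eps.
(-5t^3 + 2t - 8) − 121 = -5t^3 + 2t - 129 = (t + 3)(-5t^2 + 15t - 43).
So |(-5t^3 + 2t - 8) − 121| = |t + 3|·|-5t^2 + 15t - 43|.
Require delta ≤ 1. Then |t + 3| < 1 gives |t| < 4, and by the triangle inequality |-5t^2 + 15t - 43| ≤ 5·4^2 + 15·4 + 43 = 183.
Hence |(-5t^3 + 2t - 8) − 121| ≤ 183|t + 3| < eps provided |t + 3| < eps/183.
Take delta = min(1, eps/183). Then 0 < |t + 3| < delta gives both |t + 3| < 1 and |t + 3| < eps/183, so |(-5t^3 + 2t - 8) − 121| < eps.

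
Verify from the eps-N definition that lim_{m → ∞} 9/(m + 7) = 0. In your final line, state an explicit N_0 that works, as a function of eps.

Let eps > 0 be given. For m ≥ 1, |9/(m + 7) − 0| = 9/(m + 7) ≤ 9/m.
We need 9/m < eps, i.e. m > 9/eps.
Take N_0 = 9/eps. If m > N_0 then |9/(m + 7)| ≤ 9/m < eps.

N_0 = 9/eps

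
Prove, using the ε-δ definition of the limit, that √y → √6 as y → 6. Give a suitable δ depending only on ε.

δ = min(6, √6·ε)

Suppose ε > 0. We want δ > 0 such that 0 < |y − 6| < δ implies |√y − √6| < ε.
Multiplying by the conjugate, |√y − √6| = |y − 6|/(√y + √6).
Restrict δ ≤ 6 so that |y − 6| < 6 forces y > 0, and then √y + √6 > √6.
Hence |√y − √6| < |y − 6|/√6, which is < ε once |y − 6| < √6·ε.
Take δ = min(6, √6·ε). If 0 < |y − 6| < δ then y > 0 and |√y − √6| < |y − 6|/√6 < ε.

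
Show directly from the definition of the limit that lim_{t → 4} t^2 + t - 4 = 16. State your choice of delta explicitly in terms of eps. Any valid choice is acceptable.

delta = min(1, eps/10)

Let eps > 0. We want delta > 0 such that 0 < |t − 4| < delta implies |(t^2 + t - 4) − 16| < eps.
(t^2 + t - 4) − 16 = t^2 + t - 20 = (t − 4)(t + 5).
So |(t^2 + t - 4) − 16| = |t − 4|·|t + 5|.
Require delta ≤ 1. Then |t − 4| < 1 gives |t| < 5, and by the triangle inequality |t + 5| ≤ 5 + 5 = 10.
Hence |(t^2 + t - 4) − 16| ≤ 10|t − 4| < eps provided |t − 4| < eps/10.
Take delta = min(1, eps/10). Then 0 < |t − 4| < delta gives both |t − 4| < 1 and |t − 4| < eps/10, so |(t^2 + t - 4) − 16| < eps.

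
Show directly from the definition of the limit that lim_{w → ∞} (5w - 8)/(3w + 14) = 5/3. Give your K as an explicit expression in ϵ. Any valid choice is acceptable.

Let ϵ > 0 be given. We seek K > 0 such that w > K implies |(5w - 8)/(3w + 14) − (5/3)| < ϵ.
(5w - 8)/(3w + 14) − (5/3) = (3(5w - 8) − 5(3w + 14)) / (3(3w + 14)) = -94/(3(3w + 14)).
For w > 0 we have 3w + 14 > 3w, so |(5w - 8)/(3w + 14) − (5/3)| = 94/(3(3w + 14)) < 94/(3·3w) = (94/9)/w.
Thus |(5w - 8)/(3w + 14) − (5/3)| < ϵ whenever w > (94/9)/ϵ.
Take K = (94/9)/ϵ. If w > K then |(5w - 8)/(3w + 14) − (5/3)| < (94/9)/w < ϵ.

K = (94/9)/ϵ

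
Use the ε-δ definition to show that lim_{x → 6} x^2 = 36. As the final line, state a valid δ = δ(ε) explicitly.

δ = min(1, ε/13)

Suppose ε > 0. We seek δ > 0 with 0 < |x − 6| < δ ⇒ |x^2 − 36| < ε.
Factor: x^2 − 36 = (x − 6)(x + 6), so |x^2 − 36| = |x − 6|·|x + 6|.
Impose δ ≤ 1 so that |x| < 7; then |x + 6| ≤ 13.
Hence |x^2 − 36| ≤ 13|x − 6|, which is < ε once |x − 6| < ε/13.
Take δ = min(1, ε/13). If 0 < |x − 6| < δ then both bounds hold and |x^2 − 36| ≤ 13|x − 6| < 13·(ε/13) = ε.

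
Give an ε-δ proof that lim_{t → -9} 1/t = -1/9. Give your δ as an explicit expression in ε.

Suppose ε > 0. We seek δ > 0 such that 0 < |t + 9| < δ implies |1/t + 1/9| < ε.
|1/t + 1/9| = |-9 − t|/(9·|t|) = |t + 9|/(9|t|).
Require δ ≤ 9/2 so that |t| > 9 − 9/2 = 9/2, hence 9|t| > 81/2.
Then |1/t + 1/9| < |t + 9|/(81/2), which is < ε when |t + 9| < (81/2)ε.
Take δ = min(9/2, (81/2)ε). Then 0 < |t + 9| < δ gives both |t + 9| < 9/2 and |t + 9| < (81/2)ε, so |1/t + 1/9| < ε.

δ = min(9/2, (81/2)ε)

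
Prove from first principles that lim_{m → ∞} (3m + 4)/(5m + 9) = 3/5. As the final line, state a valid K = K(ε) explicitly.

K = (7/25)/ε

Let ε > 0. For m ≥ 1, |(3m + 4)/(5m + 9) − (3/5)| = |-7|/(5(5m + 9)) = 7/(5(5m + 9)).
Since 5m + 9 ≥ 5m for m ≥ 1, this is ≤ 7/(5·5m) = (7/25)/m.
So |(3m + 4)/(5m + 9) − (3/5)| < ε whenever m > (7/25)/ε.
Take K = (7/25)/ε. If m > K then |(3m + 4)/(5m + 9) − (3/5)| ≤ (7/25)/m < ε.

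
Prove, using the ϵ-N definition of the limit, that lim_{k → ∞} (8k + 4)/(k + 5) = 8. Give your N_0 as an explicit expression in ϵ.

N_0 = 36/ϵ

Suppose ϵ > 0. For k ≥ 1, |(8k + 4)/(k + 5) − 8| = |-36|/((k + 5)) = 36/((k + 5)).
Since k + 5 ≥ k for k ≥ 1, this is ≤ 36/(k) = 36/k.
So |(8k + 4)/(k + 5) − 8| < ϵ whenever k > 36/ϵ.
Take N_0 = 36/ϵ. If k > N_0 then |(8k + 4)/(k + 5) − 8| ≤ 36/k < ϵ.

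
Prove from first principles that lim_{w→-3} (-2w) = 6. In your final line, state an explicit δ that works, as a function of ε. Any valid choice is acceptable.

δ = ε/2

Let ε > 0. We need δ > 0 so that 0 < |w + 3| < δ implies |(-2w) − 6| < ε.
|(-2w) − 6| = |-2w - 6| = 2|w + 3|.
Thus it suffices that |w + 3| < ε/2.
Choosing δ = ε/2 gives |(-2w) − 6| = 2|w + 3| < ε whenever |w + 3| < δ.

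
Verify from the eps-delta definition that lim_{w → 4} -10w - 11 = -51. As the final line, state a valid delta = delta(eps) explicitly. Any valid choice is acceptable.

Let eps > 0. We need delta > 0 so that 0 < |w − 4| < delta implies |(-10w - 11) + 51| < eps.
|(-10w - 11) + 51| = |-10w + 40| = 10|w − 4|.
So 10|w − 4| < eps exactly when |w − 4| < eps/10.
Choosing delta = eps/10 gives |(-10w - 11) + 51| = 10|w − 4| < eps whenever |w − 4| < delta.

delta = eps/10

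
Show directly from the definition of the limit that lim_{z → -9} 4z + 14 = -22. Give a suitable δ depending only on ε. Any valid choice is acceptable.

Suppose ε > 0. We need δ > 0 so that 0 < |z + 9| < δ implies |(4z + 14) + 22| < ε.
|(4z + 14) + 22| = |4z + 36| = 4|z + 9|.
Thus it suffices that |z + 9| < ε/4.
Take δ = ε/4. If 0 < |z + 9| < δ then |(4z + 14) + 22| = 4|z + 9| < 4·(ε/4) = ε.

δ = ε/4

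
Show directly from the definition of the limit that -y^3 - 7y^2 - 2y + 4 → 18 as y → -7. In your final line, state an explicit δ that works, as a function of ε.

δ = min(1, ε/66)

Suppose ε > 0. We want δ > 0 such that 0 < |y + 7| < δ implies |(-y^3 - 7y^2 - 2y + 4) − 18| < ε.
(-y^3 - 7y^2 - 2y + 4) − 18 = -y^3 - 7y^2 - 2y - 14 = (y + 7)(-y^2 - 2).
So |(-y^3 - 7y^2 - 2y + 4) − 18| = |y + 7|·|-y^2 - 2|.
Require δ ≤ 1. Then |y + 7| < 1 gives |y| < 8, and by the triangle inequality |-y^2 - 2| ≤ 8^2 + 2 = 66.
Hence |(-y^3 - 7y^2 - 2y + 4) − 18| ≤ 66|y + 7| < ε provided |y + 7| < ε/66.
Choosing δ = min(1, ε/66) ensures both conditions, hence |(-y^3 - 7y^2 - 2y + 4) − 18| < ε.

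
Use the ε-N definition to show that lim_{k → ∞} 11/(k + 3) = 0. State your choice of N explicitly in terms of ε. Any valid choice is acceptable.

N = 11/ε

Suppose ε > 0. For k ≥ 1, |11/(k + 3) − 0| = 11/(k + 3) ≤ 11/k.
We need 11/k < ε, i.e. k > 11/ε.
Take N = 11/ε. If k > N then |11/(k + 3)| ≤ 11/k < ε.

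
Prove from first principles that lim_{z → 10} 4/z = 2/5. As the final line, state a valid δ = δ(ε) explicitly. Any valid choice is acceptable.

Let ε > 0. We seek δ > 0 such that 0 < |z − 10| < δ implies |4/z − (2/5)| < ε.
|4/z − (2/5)| = 4·|10 − z|/(10·|z|) = 4|z − 10|/(10|z|).
Require δ ≤ 5 so that |z| > 10 − 5 = 5, hence 10|z| > 50.
Then |4/z − (2/5)| < 4|z − 10|/50, which is < ε when |z − 10| < (25/2)ε.
Take δ = min(5, (25/2)ε). Then 0 < |z − 10| < δ gives both |z − 10| < 5 and |z − 10| < (25/2)ε, so |4/z − (2/5)| < ε.

δ = min(5, (25/2)ε)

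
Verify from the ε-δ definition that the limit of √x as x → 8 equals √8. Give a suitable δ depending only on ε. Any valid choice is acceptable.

δ = min(8, √8·ε)

Suppose ε > 0. We want δ > 0 such that 0 < |x − 8| < δ implies |√x − √8| < ε.
Multiplying by the conjugate, |√x − √8| = |x − 8|/(√x + √8).
Restrict δ ≤ 8 so that |x − 8| < 8 forces x > 0, and then √x + √8 > √8.
Hence |√x − √8| < |x − 8|/√8, which is < ε once |x − 8| < √8·ε.
Take δ = min(8, √8·ε). If 0 < |x − 8| < δ then x > 0 and |√x − √8| < |x − 8|/√8 < ε.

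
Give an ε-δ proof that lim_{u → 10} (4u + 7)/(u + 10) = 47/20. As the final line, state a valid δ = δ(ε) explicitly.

Suppose ε > 0. We want δ > 0 with 0 < |u − 10| < δ ⇒ |(4u + 7)/(u + 10) − (47/20)| < ε.
Combining over a common denominator, (4u + 7)/(u + 10) − (47/20) = [(4u + 7)·20 − 47·(u + 10)] / [20·(u + 10)] = 33(u − 10) / (20(u + 10)).
So |(4u + 7)/(u + 10) − (47/20)| = 33|u − 10| / (20·|u + 10|).
Restrict δ ≤ 10. Then |u − 10| < 10 gives |u + 10| = |(u − 10) + 20| ≥ 20 − 10 = 10.
Hence |(4u + 7)/(u + 10) − (47/20)| < 33|u − 10|/(20·10) = (33/200)|u − 10|, which is < ε once |u − 10| < (200/33)ε.
Take δ = min(10, (200/33)ε). Then 0 < |u − 10| < δ forces both bounds, so |(4u + 7)/(u + 10) − (47/20)| < ε.

δ = min(10, (200/33)ε)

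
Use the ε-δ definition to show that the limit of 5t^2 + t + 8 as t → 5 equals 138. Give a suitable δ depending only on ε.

Let ε > 0 be given. We want δ > 0 such that 0 < |t − 5| < δ implies |(5t^2 + t + 8) − 138| < ε.
(5t^2 + t + 8) − 138 = 5t^2 + t - 130 = (t − 5)(5t + 26).
So |(5t^2 + t + 8) − 138| = |t − 5|·|5t + 26|.
Require δ ≤ 2. Then |t − 5| < 2 gives |t| < 7, and by the triangle inequality |5t + 26| ≤ 5·7 + 26 = 61.
Hence |(5t^2 + t + 8) − 138| ≤ 61|t − 5| < ε provided |t − 5| < ε/61.
Take δ = min(2, ε/61). Then 0 < |t − 5| < δ gives both |t − 5| < 2 and |t − 5| < ε/61, so |(5t^2 + t + 8) − 138| < ε.

δ = min(2, ε/61)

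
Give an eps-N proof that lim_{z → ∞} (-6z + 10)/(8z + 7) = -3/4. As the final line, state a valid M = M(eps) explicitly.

Suppose eps > 0. We seek M > 0 such that z > M implies |(-6z + 10)/(8z + 7) + 3/4| < eps.
(-6z + 10)/(8z + 7) + 3/4 = (8(-6z + 10) − (-6)(8z + 7)) / (8(8z + 7)) = 122/(8(8z + 7)).
For z > 0 we have 8z + 7 > 8z, so |(-6z + 10)/(8z + 7) + 3/4| = 122/(8(8z + 7)) < 122/(8·8z) = (61/32)/z.
Thus |(-6z + 10)/(8z + 7) + 3/4| < eps whenever z > (61/32)/eps.
Take M = (61/32)/eps. If z > M then |(-6z + 10)/(8z + 7) + 3/4| < (61/32)/z < eps.

M = (61/32)/eps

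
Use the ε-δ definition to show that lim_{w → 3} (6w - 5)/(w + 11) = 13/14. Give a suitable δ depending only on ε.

Suppose ε > 0. We want δ > 0 with 0 < |w − 3| < δ ⇒ |(6w - 5)/(w + 11) − (13/14)| < ε.
Combining over a common denominator, (6w - 5)/(w + 11) − (13/14) = [(6w - 5)·14 − 13·(w + 11)] / [14·(w + 11)] = 71(w − 3) / (14(w + 11)).
So |(6w - 5)/(w + 11) − (13/14)| = 71|w − 3| / (14·|w + 11|).
Restrict δ ≤ 7. Then |w − 3| < 7 gives |w + 11| = |(w − 3) + 14| ≥ 14 − 7 = 7.
Hence |(6w - 5)/(w + 11) − (13/14)| < 71|w − 3|/(14·7) = (71/98)|w − 3|, which is < ε once |w − 3| < (98/71)ε.
Take δ = min(7, (98/71)ε). Then 0 < |w − 3| < δ forces both bounds, so |(6w - 5)/(w + 11) − (13/14)| < ε.

δ = min(7, (98/71)ε)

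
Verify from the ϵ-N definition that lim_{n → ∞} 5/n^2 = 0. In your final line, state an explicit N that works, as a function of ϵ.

Fix ϵ > 0. For n ≥ 1, |5/n^2 − 0| = 5/n^2.
5/n^2 < ϵ ⇔ n^2 > 5/ϵ ⇔ n > (5/ϵ)^{1/2}.
Take N = (5/ϵ)^{1/2}. Then n > N implies 5/n^2 < ϵ.

N = (5/ϵ)^{1/2}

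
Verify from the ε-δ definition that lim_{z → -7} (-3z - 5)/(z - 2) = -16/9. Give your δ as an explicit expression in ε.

δ = min(9/2, (81/22)ε)

Fix ε > 0. We want δ > 0 with 0 < |z + 7| < δ ⇒ |(-3z - 5)/(z - 2) + 16/9| < ε.
Combining over a common denominator, (-3z - 5)/(z - 2) + 16/9 = [(-3z - 5)·(-9) − 16·(z - 2)] / [(-9)·(z - 2)] = 11(z + 7) / ((-9)(z - 2)).
So |(-3z - 5)/(z - 2) + 16/9| = 11|z + 7| / (9·|z − 2|).
Require δ ≤ 9/2, so |z − 2| ≥ |-9| − |z + 7| > 9 − 9/2 = 9/2.
Hence |(-3z - 5)/(z - 2) + 16/9| < 11|z + 7|/(9·(9/2)) = (22/81)|z + 7|, which is < ε once |z + 7| < (81/22)ε.
Take δ = min(9/2, (81/22)ε). Then 0 < |z + 7| < δ forces both bounds, so |(-3z - 5)/(z - 2) + 16/9| < ε.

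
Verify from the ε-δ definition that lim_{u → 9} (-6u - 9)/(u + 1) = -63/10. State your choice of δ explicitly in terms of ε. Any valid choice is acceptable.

δ = min(5, (50/3)ε)

Let ε > 0 be given. We want δ > 0 with 0 < |u − 9| < δ ⇒ |(-6u - 9)/(u + 1) + 63/10| < ε.
Combining over a common denominator, (-6u - 9)/(u + 1) + 63/10 = [(-6u - 9)·10 − (-63)·(u + 1)] / [10·(u + 1)] = 3(u − 9) / (10(u + 1)).
So |(-6u - 9)/(u + 1) + 63/10| = 3|u − 9| / (10·|u + 1|).
Restrict δ ≤ 5. Then |u − 9| < 5 gives |u + 1| = |(u − 9) + 10| ≥ 10 − 5 = 5.
Hence |(-6u - 9)/(u + 1) + 63/10| < 3|u − 9|/(10·5) = (3/50)|u − 9|, which is < ε once |u − 9| < (50/3)ε.
Take δ = min(5, (50/3)ε). Then 0 < |u − 9| < δ forces both bounds, so |(-6u - 9)/(u + 1) + 63/10| < ε.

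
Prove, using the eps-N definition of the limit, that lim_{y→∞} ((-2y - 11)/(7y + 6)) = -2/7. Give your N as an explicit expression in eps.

Fix eps > 0. We seek N > 0 such that y > N implies |(-2y - 11)/(7y + 6) + 2/7| < eps.
(-2y - 11)/(7y + 6) + 2/7 = (7(-2y - 11) − (-2)(7y + 6)) / (7(7y + 6)) = -65/(7(7y + 6)).
For y > 0 we have 7y + 6 > 7y, so |(-2y - 11)/(7y + 6) + 2/7| = 65/(7(7y + 6)) < 65/(7·7y) = (65/49)/y.
Thus |(-2y - 11)/(7y + 6) + 2/7| < eps whenever y > (65/49)/eps.
Take N = (65/49)/eps. If y > N then |(-2y - 11)/(7y + 6) + 2/7| < (65/49)/y < eps.

N = (65/49)/eps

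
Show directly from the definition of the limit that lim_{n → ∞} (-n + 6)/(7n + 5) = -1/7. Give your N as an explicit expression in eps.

N = (47/49)/eps

Suppose eps > 0. For n ≥ 1, |(-n + 6)/(7n + 5) + 1/7| = |47|/(7(7n + 5)) = 47/(7(7n + 5)).
Since 7n + 5 ≥ 7n for n ≥ 1, this is ≤ 47/(7·7n) = (47/49)/n.
So |(-n + 6)/(7n + 5) + 1/7| < eps whenever n > (47/49)/eps.
Take N = (47/49)/eps. If n > N then |(-n + 6)/(7n + 5) + 1/7| ≤ (47/49)/n < eps.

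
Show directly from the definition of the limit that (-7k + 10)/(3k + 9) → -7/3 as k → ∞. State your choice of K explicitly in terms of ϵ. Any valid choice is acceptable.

K = (31/3)/ϵ

Let ϵ > 0. For k ≥ 1, |(-7k + 10)/(3k + 9) + 7/3| = |93|/(3(3k + 9)) = 93/(3(3k + 9)).
Since 3k + 9 ≥ 3k for k ≥ 1, this is ≤ 93/(3·3k) = (31/3)/k.
So |(-7k + 10)/(3k + 9) + 7/3| < ϵ whenever k > (31/3)/ϵ.
Take K = (31/3)/ϵ. If k > K then |(-7k + 10)/(3k + 9) + 7/3| ≤ (31/3)/k < ϵ.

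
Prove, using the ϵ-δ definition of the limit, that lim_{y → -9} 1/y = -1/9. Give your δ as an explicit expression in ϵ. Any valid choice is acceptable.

δ = min(9/2, (81/2)ϵ)

Let ϵ > 0 be given. We seek δ > 0 such that 0 < |y + 9| < δ implies |1/y + 1/9| < ϵ.
|1/y + 1/9| = |-9 − y|/(9·|y|) = |y + 9|/(9|y|).
Require δ ≤ 9/2 so that |y| > 9 − 9/2 = 9/2, hence 9|y| > 81/2.
Then |1/y + 1/9| < |y + 9|/(81/2), which is < ϵ when |y + 9| < (81/2)ϵ.
Take δ = min(9/2, (81/2)ϵ). Then 0 < |y + 9| < δ gives both |y + 9| < 9/2 and |y + 9| < (81/2)ϵ, so |1/y + 1/9| < ϵ.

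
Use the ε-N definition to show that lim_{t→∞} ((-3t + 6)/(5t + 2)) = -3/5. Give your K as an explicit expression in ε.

Let ε > 0 be given. We seek K > 0 such that t > K implies |(-3t + 6)/(5t + 2) + 3/5| < ε.
(-3t + 6)/(5t + 2) + 3/5 = (5(-3t + 6) − (-3)(5t + 2)) / (5(5t + 2)) = 36/(5(5t + 2)).
For t > 0 we have 5t + 2 > 5t, so |(-3t + 6)/(5t + 2) + 3/5| = 36/(5(5t + 2)) < 36/(5·5t) = (36/25)/t.
Thus |(-3t + 6)/(5t + 2) + 3/5| < ε whenever t > (36/25)/ε.
Take K = (36/25)/ε. If t > K then |(-3t + 6)/(5t + 2) + 3/5| < (36/25)/t < ε.

K = (36/25)/ε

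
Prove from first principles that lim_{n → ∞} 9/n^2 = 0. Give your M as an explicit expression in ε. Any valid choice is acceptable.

Let ε > 0 be given. For n ≥ 1, |9/n^2 − 0| = 9/n^2.
9/n^2 < ε ⇔ n^2 > 9/ε ⇔ n > (9/ε)^{1/2}.
Take M = (9/ε)^{1/2}. Then n > M implies 9/n^2 < ε.

M = (9/ε)^{1/2}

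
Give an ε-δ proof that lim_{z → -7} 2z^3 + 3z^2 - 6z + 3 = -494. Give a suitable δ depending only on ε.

Let ε > 0 be given. We want δ > 0 such that 0 < |z + 7| < δ implies |(2z^3 + 3z^2 - 6z + 3) + 494| < ε.
(2z^3 + 3z^2 - 6z + 3) + 494 = 2z^3 + 3z^2 - 6z + 497 = (z + 7)(2z^2 - 11z + 71).
So |(2z^3 + 3z^2 - 6z + 3) + 494| = |z + 7|·|2z^2 - 11z + 71|.
Assume first that |z + 7| < 1, so |z| < 8. Then |2z^2 - 11z + 71| ≤ 2·8^2 + 11·8 + 71 = 287.
Hence |(2z^3 + 3z^2 - 6z + 3) + 494| ≤ 287|z + 7| < ε provided |z + 7| < ε/287.
Choosing δ = min(1, ε/287) ensures both conditions, hence |(2z^3 + 3z^2 - 6z + 3) + 494| < ε.

δ = min(1, ε/287)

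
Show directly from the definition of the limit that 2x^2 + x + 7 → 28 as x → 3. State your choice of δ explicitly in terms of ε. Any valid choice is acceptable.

Fix ε > 0. We want δ > 0 such that 0 < |x − 3| < δ implies |(2x^2 + x + 7) − 28| < ε.
(2x^2 + x + 7) − 28 = 2x^2 + x - 21 = (x − 3)(2x + 7).
So |(2x^2 + x + 7) − 28| = |x − 3|·|2x + 7|.
Assume first that |x − 3| < 1, so |x| < 4. Then |2x + 7| ≤ 2·4 + 7 = 15.
Hence |(2x^2 + x + 7) − 28| ≤ 15|x − 3| < ε provided |x − 3| < ε/15.
Take δ = min(1, ε/15). Then 0 < |x − 3| < δ gives both |x − 3| < 1 and |x − 3| < ε/15, so |(2x^2 + x + 7) − 28| < ε.

δ = min(1, ε/15)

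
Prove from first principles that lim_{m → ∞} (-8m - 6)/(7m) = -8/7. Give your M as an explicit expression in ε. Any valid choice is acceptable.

Suppose ε > 0. For m ≥ 1, |(-8m - 6)/(7m) + 8/7| = |-42|/(7(7m)) = 42/(7(7m)).
Since 7m ≥ 7m for m ≥ 1, this is ≤ 42/(7·7m) = (6/7)/m.
So |(-8m - 6)/(7m) + 8/7| < ε whenever m > (6/7)/ε.
Take M = (6/7)/ε. If m > M then |(-8m - 6)/(7m) + 8/7| ≤ (6/7)/m < ε.

M = (6/7)/ε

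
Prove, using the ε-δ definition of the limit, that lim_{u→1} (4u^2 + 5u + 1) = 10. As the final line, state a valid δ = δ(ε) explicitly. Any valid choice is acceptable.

Let ε > 0. We want δ > 0 such that 0 < |u − 1| < δ implies |(4u^2 + 5u + 1) − 10| < ε.
(4u^2 + 5u + 1) − 10 = 4u^2 + 5u - 9 = (u − 1)(4u + 9).
So |(4u^2 + 5u + 1) − 10| = |u − 1|·|4u + 9|.
Require δ ≤ 1. Then |u − 1| < 1 gives |u| < 2, and by the triangle inequality |4u + 9| ≤ 4·2 + 9 = 17.
Hence |(4u^2 + 5u + 1) − 10| ≤ 17|u − 1| < ε provided |u − 1| < ε/17.
Take δ = min(1, ε/17). Then 0 < |u − 1| < δ gives both |u − 1| < 1 and |u − 1| < ε/17, so |(4u^2 + 5u + 1) − 10| < ε.

δ = min(1, ε/17)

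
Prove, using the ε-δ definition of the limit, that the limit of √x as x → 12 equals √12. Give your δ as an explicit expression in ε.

δ = min(12, √12·ε)

Suppose ε > 0. We want δ > 0 such that 0 < |x − 12| < δ implies |√x − √12| < ε.
Rationalise: √x − √12 = (x − 12)/(√x + √12), so |√x − √12| = |x − 12|/(√x + √12).
Restrict δ ≤ 12 so that |x − 12| < 12 forces x > 0, and then √x + √12 > √12.
Hence |√x − √12| < |x − 12|/√12, which is < ε once |x − 12| < √12·ε.
Take δ = min(12, √12·ε). If 0 < |x − 12| < δ then x > 0 and |√x − √12| < |x − 12|/√12 < ε.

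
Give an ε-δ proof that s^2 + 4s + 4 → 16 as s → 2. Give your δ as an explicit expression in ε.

δ = min(1, ε/9)

Let ε > 0 be given. We want δ > 0 such that 0 < |s − 2| < δ implies |(s^2 + 4s + 4) − 16| < ε.
(s^2 + 4s + 4) − 16 = s^2 + 4s - 12 = (s − 2)(s + 6).
So |(s^2 + 4s + 4) − 16| = |s − 2|·|s + 6|.
Assume first that |s − 2| < 1, so |s| < 3. Then |s + 6| ≤ 3 + 6 = 9.
Hence |(s^2 + 4s + 4) − 16| ≤ 9|s − 2| < ε provided |s − 2| < ε/9.
Choosing δ = min(1, ε/9) ensures both conditions, hence |(s^2 + 4s + 4) − 16| < ε.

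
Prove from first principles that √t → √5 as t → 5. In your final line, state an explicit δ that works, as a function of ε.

Suppose ε > 0. We want δ > 0 such that 0 < |t − 5| < δ implies |√t − √5| < ε.
Multiplying by the conjugate, |√t − √5| = |t − 5|/(√t + √5).
Restrict δ ≤ 5 so that |t − 5| < 5 forces t > 0, and then √t + √5 > √5.
Hence |√t − √5| < |t − 5|/√5, which is < ε once |t − 5| < √5·ε.
Take δ = min(5, √5·ε). If 0 < |t − 5| < δ then t > 0 and |√t − √5| < |t − 5|/√5 < ε.

δ = min(5, √5·ε)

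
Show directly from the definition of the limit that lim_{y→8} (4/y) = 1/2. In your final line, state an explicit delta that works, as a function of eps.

Suppose eps > 0. We seek delta > 0 such that 0 < |y − 8| < delta implies |4/y − (1/2)| < eps.
|4/y − (1/2)| = 4·|8 − y|/(8·|y|) = 4|y − 8|/(8|y|).
Require delta ≤ 4 so that |y| > 8 − 4 = 4, hence 8|y| > 32.
Then |4/y − (1/2)| < 4|y − 8|/32, which is < eps when |y − 8| < 8eps.
Take delta = min(4, 8eps). Then 0 < |y − 8| < delta gives both |y − 8| < 4 and |y − 8| < 8eps, so |4/y − (1/2)| < eps.

delta = min(4, 8eps)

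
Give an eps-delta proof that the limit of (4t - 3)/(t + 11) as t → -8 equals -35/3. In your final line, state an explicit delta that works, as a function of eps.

Let eps > 0 be given. We want delta > 0 with 0 < |t + 8| < delta ⇒ |(4t - 3)/(t + 11) + 35/3| < eps.
Combining over a common denominator, (4t - 3)/(t + 11) + 35/3 = [(4t - 3)·3 − (-35)·(t + 11)] / [3·(t + 11)] = 47(t + 8) / (3(t + 11)).
So |(4t - 3)/(t + 11) + 35/3| = 47|t + 8| / (3·|t + 11|).
Restrict delta ≤ 3/2. Then |t + 8| < 3/2 gives |t + 11| = |(t + 8) + 3| ≥ 3 − 3/2 = 3/2.
Hence |(4t - 3)/(t + 11) + 35/3| < 47|t + 8|/(3·(3/2)) = (94/9)|t + 8|, which is < eps once |t + 8| < (9/94)eps.
Take delta = min(3/2, (9/94)eps). Then 0 < |t + 8| < delta forces both bounds, so |(4t - 3)/(t + 11) + 35/3| < eps.

delta = min(3/2, (9/94)eps)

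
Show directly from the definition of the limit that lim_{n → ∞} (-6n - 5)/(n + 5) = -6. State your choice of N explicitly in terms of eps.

Suppose eps > 0. For n ≥ 1, |(-6n - 5)/(n + 5) + 6| = |25|/((n + 5)) = 25/((n + 5)).
Since n + 5 ≥ n for n ≥ 1, this is ≤ 25/(n) = 25/n.
So |(-6n - 5)/(n + 5) + 6| < eps whenever n > 25/eps.
Take N = 25/eps. If n > N then |(-6n - 5)/(n + 5) + 6| ≤ 25/n < eps.

N = 25/eps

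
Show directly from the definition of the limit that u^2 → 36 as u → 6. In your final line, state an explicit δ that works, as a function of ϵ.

δ = min(1, ϵ/13)

Let ϵ > 0. We seek δ > 0 with 0 < |u − 6| < δ ⇒ |u^2 − 36| < ϵ.
Factor: u^2 − 36 = (u − 6)(u + 6), so |u^2 − 36| = |u − 6|·|u + 6|.
Impose δ ≤ 1 so that |u| < 7; then |u + 6| ≤ 13.
Hence |u^2 − 36| ≤ 13|u − 6|, which is < ϵ once |u − 6| < ϵ/13.
Take δ = min(1, ϵ/13). If 0 < |u − 6| < δ then both bounds hold and |u^2 − 36| ≤ 13|u − 6| < 13·(ϵ/13) = ϵ.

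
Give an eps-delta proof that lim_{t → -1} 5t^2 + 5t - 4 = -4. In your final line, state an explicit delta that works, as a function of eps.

Fix eps > 0. We want delta > 0 such that 0 < |t + 1| < delta implies |(5t^2 + 5t - 4) + 4| < eps.
(5t^2 + 5t - 4) + 4 = 5t^2 + 5t = (t + 1)(5t).
So |(5t^2 + 5t - 4) + 4| = |t + 1|·|5t|.
Require delta ≤ 1. Then |t + 1| < 1 gives |t| < 2, and by the triangle inequality |5t| ≤ 5·2 = 10.
Hence |(5t^2 + 5t - 4) + 4| ≤ 10|t + 1| < eps provided |t + 1| < eps/10.
Choosing delta = min(1, eps/10) ensures both conditions, hence |(5t^2 + 5t - 4) + 4| < eps.

delta = min(1, eps/10)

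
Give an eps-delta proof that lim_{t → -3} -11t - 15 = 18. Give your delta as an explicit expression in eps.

Fix eps > 0. We need delta > 0 so that 0 < |t + 3| < delta implies |(-11t - 15) − 18| < eps.
Since (-11t - 15) − 18 = -11(t + 3), we have |(-11t - 15) − 18| = 11|t + 3|.
So 11|t + 3| < eps exactly when |t + 3| < eps/11.
Take delta = eps/11. If 0 < |t + 3| < delta then |(-11t - 15) − 18| = 11|t + 3| < 11·(eps/11) = eps.

delta = eps/11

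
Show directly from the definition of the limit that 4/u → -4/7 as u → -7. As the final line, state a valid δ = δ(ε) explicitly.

Let ε > 0 be given. We seek δ > 0 such that 0 < |u + 7| < δ implies |4/u + 4/7| < ε.
|4/u + 4/7| = 4·|-7 − u|/(7·|u|) = 4|u + 7|/(7|u|).
Restrict δ ≤ 7/2. Then |u + 7| < 7/2 gives |u| > 7/2, so 7|u| > 49/2.
Then |4/u + 4/7| < 4|u + 7|/(49/2), which is < ε when |u + 7| < (49/8)ε.
Take δ = min(7/2, (49/8)ε). Then 0 < |u + 7| < δ gives both |u + 7| < 7/2 and |u + 7| < (49/8)ε, so |4/u + 4/7| < ε.

δ = min(7/2, (49/8)ε)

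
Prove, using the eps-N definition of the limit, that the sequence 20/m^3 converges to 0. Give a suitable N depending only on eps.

Fix eps > 0. For m ≥ 1, |20/m^3 − 0| = 20/m^3.
20/m^3 < eps ⇔ m^3 > 20/eps ⇔ m > (20/eps)^{1/3}.
Take N = (20/eps)^{1/3}. Then m > N implies 20/m^3 < eps.

N = (20/eps)^{1/3}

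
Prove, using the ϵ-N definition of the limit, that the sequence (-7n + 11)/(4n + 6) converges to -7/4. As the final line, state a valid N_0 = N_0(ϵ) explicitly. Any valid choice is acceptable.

Let ϵ > 0 be given. For n ≥ 1, |(-7n + 11)/(4n + 6) + 7/4| = |86|/(4(4n + 6)) = 86/(4(4n + 6)).
Since 4n + 6 ≥ 4n for n ≥ 1, this is ≤ 86/(4·4n) = (43/8)/n.
So |(-7n + 11)/(4n + 6) + 7/4| < ϵ whenever n > (43/8)/ϵ.
Take N_0 = (43/8)/ϵ. If n > N_0 then |(-7n + 11)/(4n + 6) + 7/4| ≤ (43/8)/n < ϵ.

N_0 = (43/8)/ϵ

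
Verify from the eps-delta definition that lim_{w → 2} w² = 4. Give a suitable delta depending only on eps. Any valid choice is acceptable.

delta = min(1, eps/5)

Fix eps > 0. We seek delta > 0 with 0 < |w − 2| < delta ⇒ |w² − 4| < eps.
Factor: w² − 4 = (w − 2)(w + 2), so |w² − 4| = |w − 2|·|w + 2|.
Restrict delta ≤ 1. Then |w − 2| < 1 gives |w| < 3, so by the triangle inequality |w + 2| ≤ 3 + 2 = 5.
Hence |w² − 4| ≤ 5|w − 2|, which is < eps once |w − 2| < eps/5.
Take delta = min(1, eps/5). If 0 < |w − 2| < delta then both bounds hold and |w² − 4| ≤ 5|w − 2| < 5·(eps/5) = eps.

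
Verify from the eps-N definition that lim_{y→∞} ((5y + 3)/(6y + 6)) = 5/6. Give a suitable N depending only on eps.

N = (1/3)/eps

Let eps > 0 be given. We seek N > 0 such that y > N implies |(5y + 3)/(6y + 6) − (5/6)| < eps.
(5y + 3)/(6y + 6) − (5/6) = (6(5y + 3) − 5(6y + 6)) / (6(6y + 6)) = -12/(6(6y + 6)).
For y > 0 we have 6y + 6 > 6y, so |(5y + 3)/(6y + 6) − (5/6)| = 12/(6(6y + 6)) < 12/(6·6y) = (1/3)/y.
Thus |(5y + 3)/(6y + 6) − (5/6)| < eps whenever y > (1/3)/eps.
Take N = (1/3)/eps. If y > N then |(5y + 3)/(6y + 6) − (5/6)| < (1/3)/y < eps.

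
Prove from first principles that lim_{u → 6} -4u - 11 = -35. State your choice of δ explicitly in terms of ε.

Let ε > 0. We need δ > 0 so that 0 < |u − 6| < δ implies |(-4u - 11) + 35| < ε.
Since (-4u - 11) + 35 = -4(u − 6), we have |(-4u - 11) + 35| = 4|u − 6|.
So 4|u − 6| < ε exactly when |u − 6| < ε/4.
Take δ = ε/4. If 0 < |u − 6| < δ then |(-4u - 11) + 35| = 4|u − 6| < 4·(ε/4) = ε.

δ = ε/4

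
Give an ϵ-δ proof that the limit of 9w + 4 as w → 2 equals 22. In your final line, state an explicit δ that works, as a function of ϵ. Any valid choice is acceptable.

δ = ϵ/9

Suppose ϵ > 0. We need δ > 0 so that 0 < |w − 2| < δ implies |(9w + 4) − 22| < ϵ.
|(9w + 4) − 22| = |9w - 18| = 9|w − 2|.
So 9|w − 2| < ϵ exactly when |w − 2| < ϵ/9.
Choosing δ = ϵ/9 gives |(9w + 4) − 22| = 9|w − 2| < ϵ whenever |w − 2| < δ.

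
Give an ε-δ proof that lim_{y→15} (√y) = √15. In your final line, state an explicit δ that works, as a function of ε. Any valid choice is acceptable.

Let ε > 0 be given. We want δ > 0 such that 0 < |y − 15| < δ implies |√y − √15| < ε.
Multiplying by the conjugate, |√y − √15| = |y − 15|/(√y + √15).
Restrict δ ≤ 15 so that |y − 15| < 15 forces y > 0, and then √y + √15 > √15.
Hence |√y − √15| < |y − 15|/√15, which is < ε once |y − 15| < √15·ε.
Take δ = min(15, √15·ε). If 0 < |y − 15| < δ then y > 0 and |√y − √15| < |y − 15|/√15 < ε.

δ = min(15, √15·ε)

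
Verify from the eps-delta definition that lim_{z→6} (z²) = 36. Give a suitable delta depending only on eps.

Let eps > 0 be given. We seek delta > 0 with 0 < |z − 6| < delta ⇒ |z² − 36| < eps.
Factor: z² − 36 = (z − 6)(z + 6), so |z² − 36| = |z − 6|·|z + 6|.
Restrict delta ≤ 1. Then |z − 6| < 1 gives |z| < 7, so by the triangle inequality |z + 6| ≤ 7 + 6 = 13.
Hence |z² − 36| ≤ 13|z − 6|, which is < eps once |z − 6| < eps/13.
Take delta = min(1, eps/13). If 0 < |z − 6| < delta then both bounds hold and |z² − 36| ≤ 13|z − 6| < 13·(eps/13) = eps.

delta = min(1, eps/13)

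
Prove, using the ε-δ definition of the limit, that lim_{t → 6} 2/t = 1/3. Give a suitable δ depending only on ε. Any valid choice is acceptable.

Let ε > 0 be given. We seek δ > 0 such that 0 < |t − 6| < δ implies |2/t − (1/3)| < ε.
|2/t − (1/3)| = 2·|6 − t|/(6·|t|) = 2|t − 6|/(6|t|).
Require δ ≤ 3 so that |t| > 6 − 3 = 3, hence 6|t| > 18.
Then |2/t − (1/3)| < 2|t − 6|/18, which is < ε when |t − 6| < 9ε.
Take δ = min(3, 9ε). Then 0 < |t − 6| < δ gives both |t − 6| < 3 and |t − 6| < 9ε, so |2/t − (1/3)| < ε.

δ = min(3, 9ε)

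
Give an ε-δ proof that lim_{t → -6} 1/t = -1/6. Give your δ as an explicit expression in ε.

δ = min(3, 18ε)

Fix ε > 0. We seek δ > 0 such that 0 < |t + 6| < δ implies |1/t + 1/6| < ε.
|1/t + 1/6| = |-6 − t|/(6·|t|) = |t + 6|/(6|t|).
Restrict δ ≤ 3. Then |t + 6| < 3 gives |t| > 3, so 6|t| > 18.
Then |1/t + 1/6| < |t + 6|/18, which is < ε when |t + 6| < 18ε.
Take δ = min(3, 18ε). Then 0 < |t + 6| < δ gives both |t + 6| < 3 and |t + 6| < 18ε, so |1/t + 1/6| < ε.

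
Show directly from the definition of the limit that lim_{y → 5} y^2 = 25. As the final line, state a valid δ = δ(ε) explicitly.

δ = min(2, ε/12)

Let ε > 0 be given. We seek δ > 0 with 0 < |y − 5| < δ ⇒ |y^2 − 25| < ε.
Factor: y^2 − 25 = (y − 5)(y + 5), so |y^2 − 25| = |y − 5|·|y + 5|.
Impose δ ≤ 2 so that |y| < 7; then |y + 5| ≤ 12.
Hence |y^2 − 25| ≤ 12|y − 5|, which is < ε once |y − 5| < ε/12.
Take δ = min(2, ε/12). If 0 < |y − 5| < δ then both bounds hold and |y^2 − 25| ≤ 12|y − 5| < 12·(ε/12) = ε.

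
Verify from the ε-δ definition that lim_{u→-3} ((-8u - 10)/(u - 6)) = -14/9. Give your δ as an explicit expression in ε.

δ = min(9/2, (81/116)ε)

Suppose ε > 0. We want δ > 0 with 0 < |u + 3| < δ ⇒ |(-8u - 10)/(u - 6) + 14/9| < ε.
Combining over a common denominator, (-8u - 10)/(u - 6) + 14/9 = [(-8u - 10)·(-9) − 14·(u - 6)] / [(-9)·(u - 6)] = 58(u + 3) / ((-9)(u - 6)).
So |(-8u - 10)/(u - 6) + 14/9| = 58|u + 3| / (9·|u − 6|).
Require δ ≤ 9/2, so |u − 6| ≥ |-9| − |u + 3| > 9 − 9/2 = 9/2.
Hence |(-8u - 10)/(u - 6) + 14/9| < 58|u + 3|/(9·(9/2)) = (116/81)|u + 3|, which is < ε once |u + 3| < (81/116)ε.
Take δ = min(9/2, (81/116)ε). Then 0 < |u + 3| < δ forces both bounds, so |(-8u - 10)/(u - 6) + 14/9| < ε.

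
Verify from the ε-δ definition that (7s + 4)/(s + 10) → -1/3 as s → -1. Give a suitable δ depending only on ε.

δ = min(9/2, (27/44)ε)

Let ε > 0. We want δ > 0 with 0 < |s + 1| < δ ⇒ |(7s + 4)/(s + 10) + 1/3| < ε.
Combining over a common denominator, (7s + 4)/(s + 10) + 1/3 = [(7s + 4)·9 − (-3)·(s + 10)] / [9·(s + 10)] = 66(s + 1) / (9(s + 10)).
So |(7s + 4)/(s + 10) + 1/3| = 66|s + 1| / (9·|s + 10|).
Restrict δ ≤ 9/2. Then |s + 1| < 9/2 gives |s + 10| = |(s + 1) + 9| ≥ 9 − 9/2 = 9/2.
Hence |(7s + 4)/(s + 10) + 1/3| < 66|s + 1|/(9·(9/2)) = (44/27)|s + 1|, which is < ε once |s + 1| < (27/44)ε.
Take δ = min(9/2, (27/44)ε). Then 0 < |s + 1| < δ forces both bounds, so |(7s + 4)/(s + 10) + 1/3| < ε.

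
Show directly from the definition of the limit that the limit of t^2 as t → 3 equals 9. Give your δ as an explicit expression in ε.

Let ε > 0. We seek δ > 0 with 0 < |t − 3| < δ ⇒ |t^2 − 9| < ε.
Factor: t^2 − 9 = (t − 3)(t + 3), so |t^2 − 9| = |t − 3|·|t + 3|.
Restrict δ ≤ 2. Then |t − 3| < 2 gives |t| < 5, so by the triangle inequality |t + 3| ≤ 5 + 3 = 8.
Hence |t^2 − 9| ≤ 8|t − 3|, which is < ε once |t − 3| < ε/8.
Take δ = min(2, ε/8). If 0 < |t − 3| < δ then both bounds hold and |t^2 − 9| ≤ 8|t − 3| < 8·(ε/8) = ε.

δ = min(2, ε/8)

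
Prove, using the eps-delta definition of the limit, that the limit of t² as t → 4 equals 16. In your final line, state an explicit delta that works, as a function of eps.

delta = min(1, eps/9)

Let eps > 0 be given. We seek delta > 0 with 0 < |t − 4| < delta ⇒ |t² − 16| < eps.
Factor: t² − 16 = (t − 4)(t + 4), so |t² − 16| = |t − 4|·|t + 4|.
Restrict delta ≤ 1. Then |t − 4| < 1 gives |t| < 5, so by the triangle inequality |t + 4| ≤ 5 + 4 = 9.
Hence |t² − 16| ≤ 9|t − 4|, which is < eps once |t − 4| < eps/9.
Take delta = min(1, eps/9). If 0 < |t − 4| < delta then both bounds hold and |t² − 16| ≤ 9|t − 4| < 9·(eps/9) = eps.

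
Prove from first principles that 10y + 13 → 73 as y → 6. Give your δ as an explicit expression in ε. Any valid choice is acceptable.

Suppose ε > 0. We need δ > 0 so that 0 < |y − 6| < δ implies |(10y + 13) − 73| < ε.
|(10y + 13) − 73| = |10y - 60| = 10|y − 6|.
Thus it suffices that |y − 6| < ε/10.
Choosing δ = ε/10 gives |(10y + 13) − 73| = 10|y − 6| < ε whenever |y − 6| < δ.

δ = ε/10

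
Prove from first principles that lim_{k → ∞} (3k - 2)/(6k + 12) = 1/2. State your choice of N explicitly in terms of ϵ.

N = (4/3)/ϵ

Suppose ϵ > 0. For k ≥ 1, |(3k - 2)/(6k + 12) − (1/2)| = |-48|/(6(6k + 12)) = 48/(6(6k + 12)).
Since 6k + 12 ≥ 6k for k ≥ 1, this is ≤ 48/(6·6k) = (4/3)/k.
So |(3k - 2)/(6k + 12) − (1/2)| < ϵ whenever k > (4/3)/ϵ.
Take N = (4/3)/ϵ. If k > N then |(3k - 2)/(6k + 12) − (1/2)| ≤ (4/3)/k < ϵ.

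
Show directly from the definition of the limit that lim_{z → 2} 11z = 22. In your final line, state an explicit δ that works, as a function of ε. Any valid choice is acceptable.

Fix ε > 0. We need δ > 0 so that 0 < |z − 2| < δ implies |(11z) − 22| < ε.
Since (11z) − 22 = 11(z − 2), we have |(11z) − 22| = 11|z − 2|.
Thus it suffices that |z − 2| < ε/11.
Choosing δ = ε/11 gives |(11z) − 22| = 11|z − 2| < ε whenever |z − 2| < δ.

δ = ε/11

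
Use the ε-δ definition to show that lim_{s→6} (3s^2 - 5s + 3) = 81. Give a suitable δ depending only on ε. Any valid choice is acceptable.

Fix ε > 0. We want δ > 0 such that 0 < |s − 6| < δ implies |(3s^2 - 5s + 3) − 81| < ε.
(3s^2 - 5s + 3) − 81 = 3s^2 - 5s - 78 = (s − 6)(3s + 13).
So |(3s^2 - 5s + 3) − 81| = |s − 6|·|3s + 13|.
Require δ ≤ 1. Then |s − 6| < 1 gives |s| < 7, and by the triangle inequality |3s + 13| ≤ 3·7 + 13 = 34.
Hence |(3s^2 - 5s + 3) − 81| ≤ 34|s − 6| < ε provided |s − 6| < ε/34.
Choosing δ = min(1, ε/34) ensures both conditions, hence |(3s^2 - 5s + 3) − 81| < ε.

δ = min(1, ε/34)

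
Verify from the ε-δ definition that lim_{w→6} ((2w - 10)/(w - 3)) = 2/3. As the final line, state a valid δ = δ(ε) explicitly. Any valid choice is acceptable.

δ = min(3/2, (9/8)ε)

Let ε > 0 be given. We want δ > 0 with 0 < |w − 6| < δ ⇒ |(2w - 10)/(w - 3) − (2/3)| < ε.
Combining over a common denominator, (2w - 10)/(w - 3) − (2/3) = [(2w - 10)·3 − 2·(w - 3)] / [3·(w - 3)] = 4(w − 6) / (3(w - 3)).
So |(2w - 10)/(w - 3) − (2/3)| = 4|w − 6| / (3·|w − 3|).
Require δ ≤ 3/2, so |w − 3| ≥ |3| − |w − 6| > 3 − 3/2 = 3/2.
Hence |(2w - 10)/(w - 3) − (2/3)| < 4|w − 6|/(3·(3/2)) = (8/9)|w − 6|, which is < ε once |w − 6| < (9/8)ε.
Take δ = min(3/2, (9/8)ε). Then 0 < |w − 6| < δ forces both bounds, so |(2w - 10)/(w - 3) − (2/3)| < ε.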